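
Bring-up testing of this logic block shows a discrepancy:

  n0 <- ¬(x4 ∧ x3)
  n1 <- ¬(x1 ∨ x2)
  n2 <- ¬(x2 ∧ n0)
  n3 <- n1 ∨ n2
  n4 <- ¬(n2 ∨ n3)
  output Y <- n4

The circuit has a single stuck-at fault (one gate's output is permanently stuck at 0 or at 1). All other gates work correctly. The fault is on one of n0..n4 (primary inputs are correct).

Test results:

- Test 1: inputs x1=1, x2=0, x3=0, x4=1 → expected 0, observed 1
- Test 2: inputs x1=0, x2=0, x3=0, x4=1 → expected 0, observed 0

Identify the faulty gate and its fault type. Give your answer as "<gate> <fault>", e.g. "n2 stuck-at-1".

n2 stuck-at-0

Fault-free values for test 1 (x1=1, x2=0, x3=0, x4=1): n0=1, n1=0, n2=1, n3=1, n4=0, giving Y=0. Observed 1.
Test 1: faults giving observed 1 are {n2 stuck-at-0, n4 stuck-at-1}.
Test 2 (x1=0, x2=0, x3=0, x4=1): fault-free n0=1, n1=1, n2=1, n3=1, n4=0 → 0; observed 0. Eliminates n4 stuck-at-1.
Only n2 stuck-at-0 is consistent with every test.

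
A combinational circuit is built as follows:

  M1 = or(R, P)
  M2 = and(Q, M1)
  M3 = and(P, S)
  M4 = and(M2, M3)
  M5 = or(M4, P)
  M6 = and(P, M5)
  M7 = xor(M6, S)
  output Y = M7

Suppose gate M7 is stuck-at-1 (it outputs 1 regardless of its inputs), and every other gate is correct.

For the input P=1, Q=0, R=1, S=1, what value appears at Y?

Propagate with M7 forced: M1=1, M2=0, M3=1, M4=0, M5=1, M6=1, M7=1 [stuck-at-1].
So Y = 1. (Without the fault it would be 0.)

1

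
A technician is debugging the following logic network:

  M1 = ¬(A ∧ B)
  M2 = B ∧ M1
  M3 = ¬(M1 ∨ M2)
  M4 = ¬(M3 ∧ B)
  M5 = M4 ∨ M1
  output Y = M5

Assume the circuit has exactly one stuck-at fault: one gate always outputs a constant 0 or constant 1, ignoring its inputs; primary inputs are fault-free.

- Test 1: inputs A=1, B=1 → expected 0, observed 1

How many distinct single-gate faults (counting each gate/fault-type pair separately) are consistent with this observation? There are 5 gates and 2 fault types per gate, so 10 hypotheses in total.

Fault-free: M1=0, M2=0, M3=1, M4=0, M5=0 → 0. Observed 1.
  M1 stuck-at-0: output 0 ✗
  M1 stuck-at-1: output 1 ✓
  M2 stuck-at-0: output 0 ✗
  M2 stuck-at-1: output 1 ✓
  M3 stuck-at-0: output 1 ✓
  M3 stuck-at-1: output 0 ✗
  M4 stuck-at-0: output 0 ✗
  M4 stuck-at-1: output 1 ✓
  M5 stuck-at-0: output 0 ✗
  M5 stuck-at-1: output 1 ✓
Consistent faults: {M1 stuck-at-1, M2 stuck-at-1, M3 stuck-at-0, M4 stuck-at-1, M5 stuck-at-1} — 5 in all.

5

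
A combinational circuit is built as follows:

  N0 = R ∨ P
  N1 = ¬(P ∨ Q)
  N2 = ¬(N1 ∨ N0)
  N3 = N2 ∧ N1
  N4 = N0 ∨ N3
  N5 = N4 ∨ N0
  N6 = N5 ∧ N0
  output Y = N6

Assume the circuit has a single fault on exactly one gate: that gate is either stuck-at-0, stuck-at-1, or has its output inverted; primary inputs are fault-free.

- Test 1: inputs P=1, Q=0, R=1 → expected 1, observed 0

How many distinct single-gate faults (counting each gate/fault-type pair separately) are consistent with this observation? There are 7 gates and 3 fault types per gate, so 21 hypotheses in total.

6

Fault-free: N0=1, N1=0, N2=0, N3=0, N4=1, N5=1, N6=1 → 1. Observed 0.
  N0: stuck-at-0, inverted output ✓; others ✗
  N1: none of the 3 fault types match ✗
  N2: none of the 3 fault types match ✗
  N3: none of the 3 fault types match ✗
  N4: none of the 3 fault types match ✗
  N5: stuck-at-0, inverted output ✓; others ✗
  N6: stuck-at-0, inverted output ✓; others ✗
Consistent faults: {N0 stuck-at-0, N0 inverted output, N5 stuck-at-0, N5 inverted output, N6 stuck-at-0, N6 inverted output} — 6 in all.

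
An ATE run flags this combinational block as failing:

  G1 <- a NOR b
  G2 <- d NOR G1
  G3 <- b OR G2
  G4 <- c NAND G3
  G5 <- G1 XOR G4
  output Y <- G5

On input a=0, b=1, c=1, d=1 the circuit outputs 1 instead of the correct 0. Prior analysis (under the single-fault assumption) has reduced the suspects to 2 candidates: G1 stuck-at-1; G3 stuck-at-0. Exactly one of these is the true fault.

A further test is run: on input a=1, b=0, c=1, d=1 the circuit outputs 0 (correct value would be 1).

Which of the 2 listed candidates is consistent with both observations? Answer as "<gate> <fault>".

Evaluate each candidate on input a=1, b=0, c=1, d=1:
  G1 stuck-at-1: G1=1 [stuck-at-1], G2=0, G3=0, G4=1, G5=0 → 0 — matches
  G3 stuck-at-0: G1=0, G2=0, G3=0 [stuck-at-0], G4=1, G5=1 → 1 — eliminated
Only G1 stuck-at-1 reproduces the observed 0.

G1 stuck-at-1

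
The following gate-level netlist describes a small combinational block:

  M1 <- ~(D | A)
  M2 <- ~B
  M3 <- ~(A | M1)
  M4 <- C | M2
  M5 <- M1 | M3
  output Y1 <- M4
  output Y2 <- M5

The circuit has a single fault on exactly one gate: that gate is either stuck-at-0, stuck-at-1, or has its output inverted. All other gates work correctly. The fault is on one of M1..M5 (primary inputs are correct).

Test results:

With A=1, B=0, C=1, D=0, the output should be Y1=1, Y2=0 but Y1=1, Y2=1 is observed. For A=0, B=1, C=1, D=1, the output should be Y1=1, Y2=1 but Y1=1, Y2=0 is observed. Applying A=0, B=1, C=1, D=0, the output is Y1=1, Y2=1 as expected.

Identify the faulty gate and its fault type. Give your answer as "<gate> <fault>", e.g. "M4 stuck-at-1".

M3 inverted output

Fault-free values for test 1 (A=1, B=0, C=1, D=0): M1=0, M2=1, M3=0, M4=1, M5=0, giving Y1=1, Y2=0. Observed Y1=1, Y2=1.
Test 1: faults giving observed Y1=1, Y2=1 are {M1 stuck-at-1, M1 inverted output, M3 stuck-at-1, M3 inverted output, M5 stuck-at-1, M5 inverted output}.
Test 2 (A=0, B=1, C=1, D=1): fault-free M1=0, M2=0, M3=1, M4=1, M5=1 → Y1=1, Y2=1; observed Y1=1, Y2=0. Eliminates M1 stuck-at-1, M1 inverted output, M3 stuck-at-1, M5 stuck-at-1.
Test 3 (A=0, B=1, C=1, D=0): fault-free M1=1, M2=0, M3=0, M4=1, M5=1 → Y1=1, Y2=1; observed Y1=1, Y2=1. Eliminates M5 inverted output.
Only M3 inverted output is consistent with every test.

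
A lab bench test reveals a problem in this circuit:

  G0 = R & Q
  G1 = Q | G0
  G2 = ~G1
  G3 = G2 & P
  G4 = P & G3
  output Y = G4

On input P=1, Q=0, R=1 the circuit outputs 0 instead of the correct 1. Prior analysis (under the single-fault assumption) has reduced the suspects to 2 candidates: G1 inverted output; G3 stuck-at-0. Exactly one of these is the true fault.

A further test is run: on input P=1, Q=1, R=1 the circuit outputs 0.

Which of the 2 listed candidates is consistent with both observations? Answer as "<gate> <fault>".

Evaluate each candidate on input P=1, Q=1, R=1:
  G1 inverted output: G0=1, G1=0 [inverted output], G2=1, G3=1, G4=1 → 1 — eliminated
  G3 stuck-at-0: G0=1, G1=1, G2=0, G3=0 [stuck-at-0], G4=0 → 0 — matches
Only G3 stuck-at-0 reproduces the observed 0.

G3 stuck-at-0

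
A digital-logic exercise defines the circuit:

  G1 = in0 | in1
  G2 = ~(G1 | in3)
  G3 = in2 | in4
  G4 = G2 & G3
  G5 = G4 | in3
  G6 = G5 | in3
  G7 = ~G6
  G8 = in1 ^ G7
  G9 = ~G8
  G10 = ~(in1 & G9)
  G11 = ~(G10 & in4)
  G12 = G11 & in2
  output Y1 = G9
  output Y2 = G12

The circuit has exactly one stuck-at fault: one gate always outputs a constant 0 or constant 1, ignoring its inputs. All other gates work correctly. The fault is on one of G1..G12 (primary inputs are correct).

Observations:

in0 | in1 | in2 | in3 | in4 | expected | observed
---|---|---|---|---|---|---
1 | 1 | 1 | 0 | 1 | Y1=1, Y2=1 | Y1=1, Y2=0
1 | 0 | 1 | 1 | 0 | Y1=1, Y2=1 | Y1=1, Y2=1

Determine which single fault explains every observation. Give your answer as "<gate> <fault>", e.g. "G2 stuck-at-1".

G10 stuck-at-1

Fault-free values for test 1 (in0=1, in1=1, in2=1, in3=0, in4=1): G1=1, G2=0, G3=1, G4=0, G5=0, G6=0, G7=1, G8=0, G9=1, G10=0, G11=1, G12=1, giving Y1=1, Y2=1. Observed Y1=1, Y2=0.
Test 1: faults giving observed Y1=1, Y2=0 are {G10 stuck-at-1, G11 stuck-at-0, G12 stuck-at-0}.
Test 2 (in0=1, in1=0, in2=1, in3=1, in4=0): fault-free G1=1, G2=0, G3=1, G4=0, G5=1, G6=1, G7=0, G8=0, G9=1, G10=1, G11=1, G12=1 → Y1=1, Y2=1; observed Y1=1, Y2=1. Eliminates G11 stuck-at-0, G12 stuck-at-0.
Only G10 stuck-at-1 is consistent with every test.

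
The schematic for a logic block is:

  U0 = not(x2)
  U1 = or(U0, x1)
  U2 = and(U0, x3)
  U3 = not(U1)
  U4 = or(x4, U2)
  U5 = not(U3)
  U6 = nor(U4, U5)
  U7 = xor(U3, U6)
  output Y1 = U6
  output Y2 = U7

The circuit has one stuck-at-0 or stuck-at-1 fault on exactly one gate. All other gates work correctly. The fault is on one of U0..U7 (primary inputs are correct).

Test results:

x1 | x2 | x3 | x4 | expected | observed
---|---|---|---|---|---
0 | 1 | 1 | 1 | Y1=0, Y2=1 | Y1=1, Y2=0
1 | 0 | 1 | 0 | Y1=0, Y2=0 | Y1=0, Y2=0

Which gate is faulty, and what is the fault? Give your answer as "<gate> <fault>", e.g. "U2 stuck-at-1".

U4 stuck-at-0

Fault-free values for test 1 (x1=0, x2=1, x3=1, x4=1): U0=0, U1=0, U2=0, U3=1, U4=1, U5=0, U6=0, U7=1, giving Y1=0, Y2=1. Observed Y1=1, Y2=0.
Test 1: faults giving observed Y1=1, Y2=0 are {U4 stuck-at-0, U6 stuck-at-1}.
Test 2 (x1=1, x2=0, x3=1, x4=0): fault-free U0=1, U1=1, U2=1, U3=0, U4=1, U5=1, U6=0, U7=0 → Y1=0, Y2=0; observed Y1=0, Y2=0. Eliminates U6 stuck-at-1.
Only U4 stuck-at-0 is consistent with every test.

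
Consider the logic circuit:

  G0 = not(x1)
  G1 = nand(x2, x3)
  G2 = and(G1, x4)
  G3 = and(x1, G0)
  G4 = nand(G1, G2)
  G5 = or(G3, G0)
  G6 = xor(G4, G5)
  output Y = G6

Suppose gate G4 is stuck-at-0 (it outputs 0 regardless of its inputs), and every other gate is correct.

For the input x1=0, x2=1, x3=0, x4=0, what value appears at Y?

1

Propagate with G4 forced: G0=1, G1=1, G2=0, G3=0, G4=0 [stuck-at-0], G5=1, G6=1.
So Y = 1. (Without the fault it would be 0.)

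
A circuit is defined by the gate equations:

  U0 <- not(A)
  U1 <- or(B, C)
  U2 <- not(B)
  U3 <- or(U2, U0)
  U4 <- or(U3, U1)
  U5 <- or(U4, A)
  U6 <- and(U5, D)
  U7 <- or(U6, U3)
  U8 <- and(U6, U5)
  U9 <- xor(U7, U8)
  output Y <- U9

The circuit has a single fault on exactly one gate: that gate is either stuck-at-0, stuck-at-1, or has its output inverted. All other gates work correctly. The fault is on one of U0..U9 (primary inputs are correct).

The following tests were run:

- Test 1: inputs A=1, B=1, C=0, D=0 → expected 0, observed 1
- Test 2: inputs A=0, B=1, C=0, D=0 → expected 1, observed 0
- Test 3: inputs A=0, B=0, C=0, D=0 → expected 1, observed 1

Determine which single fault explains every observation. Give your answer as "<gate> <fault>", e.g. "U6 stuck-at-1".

Fault-free values for test 1 (A=1, B=1, C=0, D=0): U0=0, U1=1, U2=0, U3=0, U4=1, U5=1, U6=0, U7=0, U8=0, U9=0, giving Y=0. Observed 1.
Test 1: faults giving observed 1 are {U0 stuck-at-1, U0 inverted output, U2 stuck-at-1, U2 inverted output, U3 stuck-at-1, U3 inverted output, U7 stuck-at-1, U7 inverted output, U8 stuck-at-1, U8 inverted output, U9 stuck-at-1, U9 inverted output}.
Test 2 (A=0, B=1, C=0, D=0): fault-free U0=1, U1=1, U2=0, U3=1, U4=1, U5=1, U6=0, U7=1, U8=0, U9=1 → 1; observed 0. Eliminates U0 stuck-at-1, U2 stuck-at-1, U2 inverted output, U3 stuck-at-1, U7 stuck-at-1, U9 stuck-at-1.
Test 3 (A=0, B=0, C=0, D=0): fault-free U0=1, U1=0, U2=1, U3=1, U4=1, U5=1, U6=0, U7=1, U8=0, U9=1 → 1; observed 1. Eliminates U3 inverted output, U7 inverted output, U8 stuck-at-1, U8 inverted output, U9 inverted output.
Only U0 inverted output is consistent with every test.

U0 inverted output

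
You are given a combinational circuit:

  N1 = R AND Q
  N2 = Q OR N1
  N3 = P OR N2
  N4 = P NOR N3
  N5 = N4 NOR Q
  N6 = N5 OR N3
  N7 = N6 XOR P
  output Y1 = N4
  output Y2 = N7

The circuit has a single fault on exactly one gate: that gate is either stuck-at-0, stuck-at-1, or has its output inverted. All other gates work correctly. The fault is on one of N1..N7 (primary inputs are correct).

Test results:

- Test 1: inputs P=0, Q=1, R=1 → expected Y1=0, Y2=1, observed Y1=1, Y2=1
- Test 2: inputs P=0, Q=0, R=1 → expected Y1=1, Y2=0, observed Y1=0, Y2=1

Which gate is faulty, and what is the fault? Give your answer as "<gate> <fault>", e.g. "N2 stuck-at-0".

N4 inverted output

Fault-free values for test 1 (P=0, Q=1, R=1): N1=1, N2=1, N3=1, N4=0, N5=0, N6=1, N7=1, giving Y1=0, Y2=1. Observed Y1=1, Y2=1.
Test 1: faults giving observed Y1=1, Y2=1 are {N4 stuck-at-1, N4 inverted output}.
Test 2 (P=0, Q=0, R=1): fault-free N1=0, N2=0, N3=0, N4=1, N5=0, N6=0, N7=0 → Y1=1, Y2=0; observed Y1=0, Y2=1. Eliminates N4 stuck-at-1.
Only N4 inverted output is consistent with every test.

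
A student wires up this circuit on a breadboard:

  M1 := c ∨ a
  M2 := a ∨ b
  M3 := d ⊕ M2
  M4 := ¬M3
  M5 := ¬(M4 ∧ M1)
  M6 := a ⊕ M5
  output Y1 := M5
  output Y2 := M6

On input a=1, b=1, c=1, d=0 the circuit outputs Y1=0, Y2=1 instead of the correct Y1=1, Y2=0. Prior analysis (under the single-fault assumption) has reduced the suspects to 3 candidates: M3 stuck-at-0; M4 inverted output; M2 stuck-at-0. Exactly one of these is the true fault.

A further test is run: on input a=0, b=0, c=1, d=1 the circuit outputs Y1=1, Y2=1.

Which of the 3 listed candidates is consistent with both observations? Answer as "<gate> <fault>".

M2 stuck-at-0

Evaluate each candidate on input a=0, b=0, c=1, d=1:
  M3 stuck-at-0: M1=1, M2=0, M3=0 [stuck-at-0], M4=1, M5=0, M6=0 → Y1=0, Y2=0 — eliminated
  M4 inverted output: M1=1, M2=0, M3=1, M4=1 [inverted output], M5=0, M6=0 → Y1=0, Y2=0 — eliminated
  M2 stuck-at-0: M1=1, M2=0 [stuck-at-0], M3=1, M4=0, M5=1, M6=1 → Y1=1, Y2=1 — matches
Only M2 stuck-at-0 reproduces the observed Y1=1, Y2=1.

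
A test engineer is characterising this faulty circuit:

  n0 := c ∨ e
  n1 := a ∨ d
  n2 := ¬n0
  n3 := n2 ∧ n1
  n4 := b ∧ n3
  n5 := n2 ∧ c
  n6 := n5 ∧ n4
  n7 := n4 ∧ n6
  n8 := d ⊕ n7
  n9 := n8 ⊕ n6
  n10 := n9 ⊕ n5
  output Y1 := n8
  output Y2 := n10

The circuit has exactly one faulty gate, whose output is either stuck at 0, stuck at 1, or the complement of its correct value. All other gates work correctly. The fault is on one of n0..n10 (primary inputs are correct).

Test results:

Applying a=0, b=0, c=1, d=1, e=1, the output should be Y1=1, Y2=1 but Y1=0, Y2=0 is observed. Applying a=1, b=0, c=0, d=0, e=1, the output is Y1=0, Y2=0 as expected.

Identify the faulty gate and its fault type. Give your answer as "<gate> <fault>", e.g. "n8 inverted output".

n8 stuck-at-0

Fault-free values for test 1 (a=0, b=0, c=1, d=1, e=1): n0=1, n1=1, n2=0, n3=0, n4=0, n5=0, n6=0, n7=0, n8=1, n9=1, n10=1, giving Y1=1, Y2=1. Observed Y1=0, Y2=0.
Test 1: faults giving observed Y1=0, Y2=0 are {n7 stuck-at-1, n7 inverted output, n8 stuck-at-0, n8 inverted output}.
Test 2 (a=1, b=0, c=0, d=0, e=1): fault-free n0=1, n1=1, n2=0, n3=0, n4=0, n5=0, n6=0, n7=0, n8=0, n9=0, n10=0 → Y1=0, Y2=0; observed Y1=0, Y2=0. Eliminates n7 stuck-at-1, n7 inverted output, n8 inverted output.
Only n8 stuck-at-0 is consistent with every test.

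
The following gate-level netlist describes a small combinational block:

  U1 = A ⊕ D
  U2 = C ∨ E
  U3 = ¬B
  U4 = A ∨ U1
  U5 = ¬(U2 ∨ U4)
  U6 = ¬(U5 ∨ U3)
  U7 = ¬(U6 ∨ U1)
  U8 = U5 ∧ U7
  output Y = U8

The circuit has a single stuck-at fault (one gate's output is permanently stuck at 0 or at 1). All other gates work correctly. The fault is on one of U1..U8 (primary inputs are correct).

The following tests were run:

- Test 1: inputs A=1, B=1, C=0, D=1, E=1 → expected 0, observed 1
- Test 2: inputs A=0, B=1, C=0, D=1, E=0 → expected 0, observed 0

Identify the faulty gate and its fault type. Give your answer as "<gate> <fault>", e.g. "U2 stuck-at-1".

Fault-free values for test 1 (A=1, B=1, C=0, D=1, E=1): U1=0, U2=1, U3=0, U4=1, U5=0, U6=1, U7=0, U8=0, giving Y=0. Observed 1.
Test 1: faults giving observed 1 are {U5 stuck-at-1, U8 stuck-at-1}.
Test 2 (A=0, B=1, C=0, D=1, E=0): fault-free U1=1, U2=0, U3=0, U4=1, U5=0, U6=1, U7=0, U8=0 → 0; observed 0. Eliminates U8 stuck-at-1.
Only U5 stuck-at-1 is consistent with every test.

U5 stuck-at-1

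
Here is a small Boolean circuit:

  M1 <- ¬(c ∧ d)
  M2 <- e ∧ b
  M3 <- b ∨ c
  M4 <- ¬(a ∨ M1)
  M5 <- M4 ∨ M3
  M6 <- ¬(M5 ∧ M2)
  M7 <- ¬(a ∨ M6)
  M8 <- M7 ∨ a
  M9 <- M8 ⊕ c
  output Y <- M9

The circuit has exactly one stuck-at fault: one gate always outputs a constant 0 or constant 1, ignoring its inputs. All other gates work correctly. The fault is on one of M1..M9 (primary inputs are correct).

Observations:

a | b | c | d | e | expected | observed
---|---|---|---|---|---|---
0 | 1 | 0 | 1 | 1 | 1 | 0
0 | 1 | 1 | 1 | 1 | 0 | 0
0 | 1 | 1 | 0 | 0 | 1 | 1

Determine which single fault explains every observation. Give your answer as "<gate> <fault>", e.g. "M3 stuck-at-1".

M3 stuck-at-0

Fault-free values for test 1 (a=0, b=1, c=0, d=1, e=1): M1=1, M2=1, M3=1, M4=0, M5=1, M6=0, M7=1, M8=1, M9=1, giving Y=1. Observed 0.
Test 1: faults giving observed 0 are {M2 stuck-at-0, M3 stuck-at-0, M5 stuck-at-0, M6 stuck-at-1, M7 stuck-at-0, M8 stuck-at-0, M9 stuck-at-0}.
Test 2 (a=0, b=1, c=1, d=1, e=1): fault-free M1=0, M2=1, M3=1, M4=1, M5=1, M6=0, M7=1, M8=1, M9=0 → 0; observed 0. Eliminates M2 stuck-at-0, M5 stuck-at-0, M6 stuck-at-1, M7 stuck-at-0, M8 stuck-at-0.
Test 3 (a=0, b=1, c=1, d=0, e=0): fault-free M1=1, M2=0, M3=1, M4=0, M5=1, M6=1, M7=0, M8=0, M9=1 → 1; observed 1. Eliminates M9 stuck-at-0.
Only M3 stuck-at-0 is consistent with every test.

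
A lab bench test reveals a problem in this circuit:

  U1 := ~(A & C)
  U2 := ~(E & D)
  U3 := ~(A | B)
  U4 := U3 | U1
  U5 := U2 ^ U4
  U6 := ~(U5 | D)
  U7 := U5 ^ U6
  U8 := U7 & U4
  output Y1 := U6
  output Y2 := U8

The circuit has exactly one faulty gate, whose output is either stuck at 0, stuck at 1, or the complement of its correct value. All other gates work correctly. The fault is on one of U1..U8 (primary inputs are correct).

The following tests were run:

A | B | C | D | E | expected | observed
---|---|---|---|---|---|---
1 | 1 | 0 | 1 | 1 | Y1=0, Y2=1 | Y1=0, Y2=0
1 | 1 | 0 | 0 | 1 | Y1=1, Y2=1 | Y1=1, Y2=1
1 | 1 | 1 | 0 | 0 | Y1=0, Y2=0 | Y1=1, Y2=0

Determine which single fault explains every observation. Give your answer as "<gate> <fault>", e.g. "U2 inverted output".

U5 stuck-at-0

Fault-free values for test 1 (A=1, B=1, C=0, D=1, E=1): U1=1, U2=0, U3=0, U4=1, U5=1, U6=0, U7=1, U8=1, giving Y1=0, Y2=1. Observed Y1=0, Y2=0.
Test 1: faults giving observed Y1=0, Y2=0 are {U1 stuck-at-0, U1 inverted output, U2 stuck-at-1, U2 inverted output, U4 stuck-at-0, U4 inverted output, U5 stuck-at-0, U5 inverted output, U7 stuck-at-0, U7 inverted output, U8 stuck-at-0, U8 inverted output}.
Test 2 (A=1, B=1, C=0, D=0, E=1): fault-free U1=1, U2=1, U3=0, U4=1, U5=0, U6=1, U7=1, U8=1 → Y1=1, Y2=1; observed Y1=1, Y2=1. Eliminates U1 stuck-at-0, U1 inverted output, U2 inverted output, U4 stuck-at-0, U4 inverted output, U5 inverted output, U7 stuck-at-0, U7 inverted output, U8 stuck-at-0, U8 inverted output.
Test 3 (A=1, B=1, C=1, D=0, E=0): fault-free U1=0, U2=1, U3=0, U4=0, U5=1, U6=0, U7=1, U8=0 → Y1=0, Y2=0; observed Y1=1, Y2=0. Eliminates U2 stuck-at-1.
Only U5 stuck-at-0 is consistent with every test.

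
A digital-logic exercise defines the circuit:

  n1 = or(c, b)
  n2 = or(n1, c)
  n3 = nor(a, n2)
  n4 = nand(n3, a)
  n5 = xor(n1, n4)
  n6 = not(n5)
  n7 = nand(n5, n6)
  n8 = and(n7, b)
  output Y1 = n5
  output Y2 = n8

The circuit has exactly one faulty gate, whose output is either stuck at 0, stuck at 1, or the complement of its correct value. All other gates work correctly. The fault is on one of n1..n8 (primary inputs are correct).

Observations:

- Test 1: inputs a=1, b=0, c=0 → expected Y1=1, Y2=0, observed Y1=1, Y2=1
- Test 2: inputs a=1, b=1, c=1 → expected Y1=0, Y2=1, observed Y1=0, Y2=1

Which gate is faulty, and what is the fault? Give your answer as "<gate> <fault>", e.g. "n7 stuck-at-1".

n8 stuck-at-1

Fault-free values for test 1 (a=1, b=0, c=0): n1=0, n2=0, n3=0, n4=1, n5=1, n6=0, n7=1, n8=0, giving Y1=1, Y2=0. Observed Y1=1, Y2=1.
Test 1: faults giving observed Y1=1, Y2=1 are {n8 stuck-at-1, n8 inverted output}.
Test 2 (a=1, b=1, c=1): fault-free n1=1, n2=1, n3=0, n4=1, n5=0, n6=1, n7=1, n8=1 → Y1=0, Y2=1; observed Y1=0, Y2=1. Eliminates n8 inverted output.
Only n8 stuck-at-1 is consistent with every test.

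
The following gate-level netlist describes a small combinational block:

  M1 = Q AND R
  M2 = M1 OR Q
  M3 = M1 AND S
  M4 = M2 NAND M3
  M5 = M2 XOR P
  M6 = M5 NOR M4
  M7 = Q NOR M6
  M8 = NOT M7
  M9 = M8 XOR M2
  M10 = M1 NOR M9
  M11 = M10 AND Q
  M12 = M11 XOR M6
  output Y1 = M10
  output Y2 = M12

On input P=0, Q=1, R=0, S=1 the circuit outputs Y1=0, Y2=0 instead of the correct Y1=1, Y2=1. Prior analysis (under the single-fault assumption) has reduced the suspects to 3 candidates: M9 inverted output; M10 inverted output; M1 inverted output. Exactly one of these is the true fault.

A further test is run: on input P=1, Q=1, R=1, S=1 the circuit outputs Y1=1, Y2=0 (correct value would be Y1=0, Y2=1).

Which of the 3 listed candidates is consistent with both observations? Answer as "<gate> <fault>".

M10 inverted output

Evaluate each candidate on input P=1, Q=1, R=1, S=1:
  M9 inverted output: M1=1, M2=1, M3=1, M4=0, M5=0, M6=1, M7=0, M8=1, M9=1 [inverted output], M10=0, M11=0, M12=1 → Y1=0, Y2=1 — eliminated
  M10 inverted output: M1=1, M2=1, M3=1, M4=0, M5=0, M6=1, M7=0, M8=1, M9=0, M10=1 [inverted output], M11=1, M12=0 → Y1=1, Y2=0 — matches
  M1 inverted output: M1=0 [inverted output], M2=1, M3=0, M4=1, M5=0, M6=0, M7=0, M8=1, M9=0, M10=1, M11=1, M12=1 → Y1=1, Y2=1 — eliminated
Only M10 inverted output reproduces the observed Y1=1, Y2=0.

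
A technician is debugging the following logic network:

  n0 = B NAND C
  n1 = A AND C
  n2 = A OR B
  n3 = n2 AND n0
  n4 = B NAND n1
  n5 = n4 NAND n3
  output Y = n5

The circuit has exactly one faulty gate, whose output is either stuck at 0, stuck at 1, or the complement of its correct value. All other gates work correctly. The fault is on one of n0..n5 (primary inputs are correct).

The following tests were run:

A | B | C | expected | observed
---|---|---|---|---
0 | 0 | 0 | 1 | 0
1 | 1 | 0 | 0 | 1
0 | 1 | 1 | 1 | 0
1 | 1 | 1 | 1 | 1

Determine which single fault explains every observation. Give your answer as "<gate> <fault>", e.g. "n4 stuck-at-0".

n3 inverted output

Fault-free values for test 1 (A=0, B=0, C=0): n0=1, n1=0, n2=0, n3=0, n4=1, n5=1, giving Y=1. Observed 0.
Test 1: faults giving observed 0 are {n2 stuck-at-1, n2 inverted output, n3 stuck-at-1, n3 inverted output, n5 stuck-at-0, n5 inverted output}.
Test 2 (A=1, B=1, C=0): fault-free n0=1, n1=0, n2=1, n3=1, n4=1, n5=0 → 0; observed 1. Eliminates n2 stuck-at-1, n3 stuck-at-1, n5 stuck-at-0.
Test 3 (A=0, B=1, C=1): fault-free n0=0, n1=0, n2=1, n3=0, n4=1, n5=1 → 1; observed 0. Eliminates n2 inverted output.
Test 4 (A=1, B=1, C=1): fault-free n0=0, n1=1, n2=1, n3=0, n4=0, n5=1 → 1; observed 1. Eliminates n5 inverted output.
Only n3 inverted output is consistent with every test.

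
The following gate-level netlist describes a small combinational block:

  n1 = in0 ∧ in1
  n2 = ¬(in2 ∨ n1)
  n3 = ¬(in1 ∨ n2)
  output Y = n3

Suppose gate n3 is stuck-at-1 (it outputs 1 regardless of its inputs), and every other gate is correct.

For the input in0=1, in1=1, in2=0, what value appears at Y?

1

Propagate with n3 forced: n1=1, n2=0, n3=1 [stuck-at-1].
So Y = 1. (Without the fault it would be 0.)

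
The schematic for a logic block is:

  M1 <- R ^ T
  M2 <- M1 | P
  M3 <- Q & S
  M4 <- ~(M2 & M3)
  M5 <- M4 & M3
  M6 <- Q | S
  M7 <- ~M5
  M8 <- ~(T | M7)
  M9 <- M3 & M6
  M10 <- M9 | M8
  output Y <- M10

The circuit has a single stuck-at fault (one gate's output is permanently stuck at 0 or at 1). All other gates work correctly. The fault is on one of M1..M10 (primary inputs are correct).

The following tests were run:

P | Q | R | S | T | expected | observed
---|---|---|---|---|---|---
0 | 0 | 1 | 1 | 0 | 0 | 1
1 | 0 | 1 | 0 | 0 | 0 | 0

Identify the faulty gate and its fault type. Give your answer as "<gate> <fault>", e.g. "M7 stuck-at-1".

M3 stuck-at-1

Fault-free values for test 1 (P=0, Q=0, R=1, S=1, T=0): M1=1, M2=1, M3=0, M4=1, M5=0, M6=1, M7=1, M8=0, M9=0, M10=0, giving Y=0. Observed 1.
Test 1: faults giving observed 1 are {M3 stuck-at-1, M5 stuck-at-1, M7 stuck-at-0, M8 stuck-at-1, M9 stuck-at-1, M10 stuck-at-1}.
Test 2 (P=1, Q=0, R=1, S=0, T=0): fault-free M1=1, M2=1, M3=0, M4=1, M5=0, M6=0, M7=1, M8=0, M9=0, M10=0 → 0; observed 0. Eliminates M5 stuck-at-1, M7 stuck-at-0, M8 stuck-at-1, M9 stuck-at-1, M10 stuck-at-1.
Only M3 stuck-at-1 is consistent with every test.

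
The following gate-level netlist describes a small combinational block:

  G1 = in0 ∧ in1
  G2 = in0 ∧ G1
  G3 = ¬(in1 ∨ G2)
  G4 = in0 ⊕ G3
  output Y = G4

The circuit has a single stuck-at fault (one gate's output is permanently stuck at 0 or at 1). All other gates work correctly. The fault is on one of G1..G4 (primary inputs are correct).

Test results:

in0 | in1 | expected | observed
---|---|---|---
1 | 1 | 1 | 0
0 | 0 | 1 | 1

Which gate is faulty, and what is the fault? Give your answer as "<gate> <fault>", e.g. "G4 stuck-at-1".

G3 stuck-at-1

Fault-free values for test 1 (in0=1, in1=1): G1=1, G2=1, G3=0, G4=1, giving Y=1. Observed 0.
Test 1: faults giving observed 0 are {G3 stuck-at-1, G4 stuck-at-0}.
Test 2 (in0=0, in1=0): fault-free G1=0, G2=0, G3=1, G4=1 → 1; observed 1. Eliminates G4 stuck-at-0.
Only G3 stuck-at-1 is consistent with every test.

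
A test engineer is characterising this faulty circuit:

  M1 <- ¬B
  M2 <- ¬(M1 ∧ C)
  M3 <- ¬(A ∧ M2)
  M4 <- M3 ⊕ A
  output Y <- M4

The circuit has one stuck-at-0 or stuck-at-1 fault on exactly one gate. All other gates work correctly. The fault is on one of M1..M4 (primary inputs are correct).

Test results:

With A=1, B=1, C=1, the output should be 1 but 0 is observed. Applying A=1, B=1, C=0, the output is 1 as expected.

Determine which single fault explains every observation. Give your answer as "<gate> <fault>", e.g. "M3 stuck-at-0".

M1 stuck-at-1

Fault-free values for test 1 (A=1, B=1, C=1): M1=0, M2=1, M3=0, M4=1, giving Y=1. Observed 0.
Test 1: faults giving observed 0 are {M1 stuck-at-1, M2 stuck-at-0, M3 stuck-at-1, M4 stuck-at-0}.
Test 2 (A=1, B=1, C=0): fault-free M1=0, M2=1, M3=0, M4=1 → 1; observed 1. Eliminates M2 stuck-at-0, M3 stuck-at-1, M4 stuck-at-0.
Only M1 stuck-at-1 is consistent with every test.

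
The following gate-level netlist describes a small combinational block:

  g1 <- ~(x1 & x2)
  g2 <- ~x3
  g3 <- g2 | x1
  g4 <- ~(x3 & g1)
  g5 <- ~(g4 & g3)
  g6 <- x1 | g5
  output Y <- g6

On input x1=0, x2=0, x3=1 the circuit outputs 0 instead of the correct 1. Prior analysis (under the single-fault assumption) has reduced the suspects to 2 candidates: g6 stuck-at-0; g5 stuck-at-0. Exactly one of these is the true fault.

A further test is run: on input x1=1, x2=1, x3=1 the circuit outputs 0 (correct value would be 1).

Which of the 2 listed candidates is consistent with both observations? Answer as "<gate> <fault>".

g6 stuck-at-0

Evaluate each candidate on input x1=1, x2=1, x3=1:
  g6 stuck-at-0: g1=0, g2=0, g3=1, g4=1, g5=0, g6=0 [stuck-at-0] → 0 — matches
  g5 stuck-at-0: g1=0, g2=0, g3=1, g4=1, g5=0 [stuck-at-0], g6=1 → 1 — eliminated
Only g6 stuck-at-0 reproduces the observed 0.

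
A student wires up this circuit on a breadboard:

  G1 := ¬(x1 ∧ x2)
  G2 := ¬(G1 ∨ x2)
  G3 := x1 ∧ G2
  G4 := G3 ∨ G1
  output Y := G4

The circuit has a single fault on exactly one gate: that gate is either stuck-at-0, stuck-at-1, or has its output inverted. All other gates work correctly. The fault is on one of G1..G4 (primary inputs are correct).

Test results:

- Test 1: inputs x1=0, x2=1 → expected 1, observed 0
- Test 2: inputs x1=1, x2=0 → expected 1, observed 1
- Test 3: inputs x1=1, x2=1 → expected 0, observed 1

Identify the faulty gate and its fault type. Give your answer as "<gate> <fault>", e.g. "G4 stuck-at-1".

G1 inverted output

Fault-free values for test 1 (x1=0, x2=1): G1=1, G2=0, G3=0, G4=1, giving Y=1. Observed 0.
Test 1: faults giving observed 0 are {G1 stuck-at-0, G1 inverted output, G4 stuck-at-0, G4 inverted output}.
Test 2 (x1=1, x2=0): fault-free G1=1, G2=0, G3=0, G4=1 → 1; observed 1. Eliminates G4 stuck-at-0, G4 inverted output.
Test 3 (x1=1, x2=1): fault-free G1=0, G2=0, G3=0, G4=0 → 0; observed 1. Eliminates G1 stuck-at-0.
Only G1 inverted output is consistent with every test.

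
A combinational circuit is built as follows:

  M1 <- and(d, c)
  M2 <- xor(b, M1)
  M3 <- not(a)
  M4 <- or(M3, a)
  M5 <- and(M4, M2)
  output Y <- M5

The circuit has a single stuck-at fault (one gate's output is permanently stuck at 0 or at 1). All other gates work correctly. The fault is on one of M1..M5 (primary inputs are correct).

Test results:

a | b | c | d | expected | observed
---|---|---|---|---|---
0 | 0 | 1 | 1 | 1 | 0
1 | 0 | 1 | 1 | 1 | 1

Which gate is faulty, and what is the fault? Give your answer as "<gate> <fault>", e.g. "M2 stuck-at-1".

Fault-free values for test 1 (a=0, b=0, c=1, d=1): M1=1, M2=1, M3=1, M4=1, M5=1, giving Y=1. Observed 0.
Test 1: faults giving observed 0 are {M1 stuck-at-0, M2 stuck-at-0, M3 stuck-at-0, M4 stuck-at-0, M5 stuck-at-0}.
Test 2 (a=1, b=0, c=1, d=1): fault-free M1=1, M2=1, M3=0, M4=1, M5=1 → 1; observed 1. Eliminates M1 stuck-at-0, M2 stuck-at-0, M4 stuck-at-0, M5 stuck-at-0.
Only M3 stuck-at-0 is consistent with every test.

M3 stuck-at-0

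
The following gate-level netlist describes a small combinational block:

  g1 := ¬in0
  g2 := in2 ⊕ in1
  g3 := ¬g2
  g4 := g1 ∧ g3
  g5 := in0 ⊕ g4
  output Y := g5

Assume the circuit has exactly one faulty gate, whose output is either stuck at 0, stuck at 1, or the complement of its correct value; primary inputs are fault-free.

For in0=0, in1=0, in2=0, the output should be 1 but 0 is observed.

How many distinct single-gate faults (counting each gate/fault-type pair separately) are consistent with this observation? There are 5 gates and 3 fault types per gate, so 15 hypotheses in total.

10

Fault-free: g1=1, g2=0, g3=1, g4=1, g5=1 → 1. Observed 0.
  g1: stuck-at-0, inverted output ✓; others ✗
  g2: stuck-at-1, inverted output ✓; others ✗
  g3: stuck-at-0, inverted output ✓; others ✗
  g4: stuck-at-0, inverted output ✓; others ✗
  g5: stuck-at-0, inverted output ✓; others ✗
Consistent faults: {g1 stuck-at-0, g1 inverted output, g2 stuck-at-1, g2 inverted output, g3 stuck-at-0, g3 inverted output, g4 stuck-at-0, g4 inverted output, g5 stuck-at-0, g5 inverted output} — 10 in all.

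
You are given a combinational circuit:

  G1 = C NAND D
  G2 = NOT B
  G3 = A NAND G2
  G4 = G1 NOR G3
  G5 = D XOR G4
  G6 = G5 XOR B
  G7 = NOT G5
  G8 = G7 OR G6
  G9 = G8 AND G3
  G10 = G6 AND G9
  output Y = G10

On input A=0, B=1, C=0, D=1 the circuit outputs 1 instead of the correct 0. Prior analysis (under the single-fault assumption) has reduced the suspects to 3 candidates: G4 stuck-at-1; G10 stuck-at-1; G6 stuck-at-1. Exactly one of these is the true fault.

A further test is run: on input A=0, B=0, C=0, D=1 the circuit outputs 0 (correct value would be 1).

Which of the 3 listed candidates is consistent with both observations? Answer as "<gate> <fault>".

G4 stuck-at-1

Evaluate each candidate on input A=0, B=0, C=0, D=1:
  G4 stuck-at-1: G1=1, G2=1, G3=1, G4=1 [stuck-at-1], G5=0, G6=0, G7=1, G8=1, G9=1, G10=0 → 0 — matches
  G10 stuck-at-1: G1=1, G2=1, G3=1, G4=0, G5=1, G6=1, G7=0, G8=1, G9=1, G10=1 [stuck-at-1] → 1 — eliminated
  G6 stuck-at-1: G1=1, G2=1, G3=1, G4=0, G5=1, G6=1 [stuck-at-1], G7=0, G8=1, G9=1, G10=1 → 1 — eliminated
Only G4 stuck-at-1 reproduces the observed 0.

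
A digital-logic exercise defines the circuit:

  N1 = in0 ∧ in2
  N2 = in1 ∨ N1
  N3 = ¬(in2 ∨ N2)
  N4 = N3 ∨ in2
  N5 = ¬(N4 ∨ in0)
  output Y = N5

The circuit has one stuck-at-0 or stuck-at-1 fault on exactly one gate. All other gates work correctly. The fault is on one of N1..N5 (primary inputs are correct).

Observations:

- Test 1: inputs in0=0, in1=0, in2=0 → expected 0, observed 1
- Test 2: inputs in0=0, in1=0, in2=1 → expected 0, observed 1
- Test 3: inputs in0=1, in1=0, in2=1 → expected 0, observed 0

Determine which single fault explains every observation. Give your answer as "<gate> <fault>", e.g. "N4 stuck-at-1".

Fault-free values for test 1 (in0=0, in1=0, in2=0): N1=0, N2=0, N3=1, N4=1, N5=0, giving Y=0. Observed 1.
Test 1: faults giving observed 1 are {N1 stuck-at-1, N2 stuck-at-1, N3 stuck-at-0, N4 stuck-at-0, N5 stuck-at-1}.
Test 2 (in0=0, in1=0, in2=1): fault-free N1=0, N2=0, N3=0, N4=1, N5=0 → 0; observed 1. Eliminates N1 stuck-at-1, N2 stuck-at-1, N3 stuck-at-0.
Test 3 (in0=1, in1=0, in2=1): fault-free N1=1, N2=1, N3=0, N4=1, N5=0 → 0; observed 0. Eliminates N5 stuck-at-1.
Only N4 stuck-at-0 is consistent with every test.

N4 stuck-at-0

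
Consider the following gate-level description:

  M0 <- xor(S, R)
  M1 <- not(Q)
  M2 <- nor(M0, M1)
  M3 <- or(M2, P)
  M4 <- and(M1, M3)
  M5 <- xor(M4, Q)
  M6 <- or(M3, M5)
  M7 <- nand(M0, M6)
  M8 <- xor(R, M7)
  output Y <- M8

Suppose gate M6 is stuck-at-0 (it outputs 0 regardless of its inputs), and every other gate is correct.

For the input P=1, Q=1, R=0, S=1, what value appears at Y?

Propagate with M6 forced: M0=1, M1=0, M2=0, M3=1, M4=0, M5=1, M6=0 [stuck-at-0], M7=1, M8=1.
So Y = 1. (Without the fault it would be 0.)

1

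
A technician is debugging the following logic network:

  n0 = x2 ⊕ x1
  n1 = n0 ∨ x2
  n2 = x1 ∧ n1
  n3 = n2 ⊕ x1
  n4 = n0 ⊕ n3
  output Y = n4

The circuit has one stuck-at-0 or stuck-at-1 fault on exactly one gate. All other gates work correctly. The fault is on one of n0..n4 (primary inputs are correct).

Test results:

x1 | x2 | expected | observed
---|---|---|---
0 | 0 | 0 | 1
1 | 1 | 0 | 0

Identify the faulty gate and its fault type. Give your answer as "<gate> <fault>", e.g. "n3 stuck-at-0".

n2 stuck-at-1

Fault-free values for test 1 (x1=0, x2=0): n0=0, n1=0, n2=0, n3=0, n4=0, giving Y=0. Observed 1.
Test 1: faults giving observed 1 are {n0 stuck-at-1, n2 stuck-at-1, n3 stuck-at-1, n4 stuck-at-1}.
Test 2 (x1=1, x2=1): fault-free n0=0, n1=1, n2=1, n3=0, n4=0 → 0; observed 0. Eliminates n0 stuck-at-1, n3 stuck-at-1, n4 stuck-at-1.
Only n2 stuck-at-1 is consistent with every test.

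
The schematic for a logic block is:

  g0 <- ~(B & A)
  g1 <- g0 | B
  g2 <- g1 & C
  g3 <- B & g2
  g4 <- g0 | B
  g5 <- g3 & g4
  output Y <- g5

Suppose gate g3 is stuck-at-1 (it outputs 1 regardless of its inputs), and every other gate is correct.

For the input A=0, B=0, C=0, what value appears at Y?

Propagate with g3 forced: g0=1, g1=1, g2=0, g3=1 [stuck-at-1], g4=1, g5=1.
So Y = 1. (Without the fault it would be 0.)

1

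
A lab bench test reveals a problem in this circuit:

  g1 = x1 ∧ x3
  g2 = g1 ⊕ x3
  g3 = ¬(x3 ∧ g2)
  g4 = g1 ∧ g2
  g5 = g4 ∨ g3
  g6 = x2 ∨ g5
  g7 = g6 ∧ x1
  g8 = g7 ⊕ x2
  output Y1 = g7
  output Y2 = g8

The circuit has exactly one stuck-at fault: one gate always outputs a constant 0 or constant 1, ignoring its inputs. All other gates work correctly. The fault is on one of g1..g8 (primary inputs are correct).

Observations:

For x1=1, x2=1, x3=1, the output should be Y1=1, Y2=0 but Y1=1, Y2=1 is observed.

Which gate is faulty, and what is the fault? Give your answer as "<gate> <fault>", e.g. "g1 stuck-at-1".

Fault-free values for test 1 (x1=1, x2=1, x3=1): g1=1, g2=0, g3=1, g4=0, g5=1, g6=1, g7=1, g8=0, giving Y1=1, Y2=0. Observed Y1=1, Y2=1.
Test 1: faults giving observed Y1=1, Y2=1 are {g8 stuck-at-1}.
Only g8 stuck-at-1 is consistent with every test.

g8 stuck-at-1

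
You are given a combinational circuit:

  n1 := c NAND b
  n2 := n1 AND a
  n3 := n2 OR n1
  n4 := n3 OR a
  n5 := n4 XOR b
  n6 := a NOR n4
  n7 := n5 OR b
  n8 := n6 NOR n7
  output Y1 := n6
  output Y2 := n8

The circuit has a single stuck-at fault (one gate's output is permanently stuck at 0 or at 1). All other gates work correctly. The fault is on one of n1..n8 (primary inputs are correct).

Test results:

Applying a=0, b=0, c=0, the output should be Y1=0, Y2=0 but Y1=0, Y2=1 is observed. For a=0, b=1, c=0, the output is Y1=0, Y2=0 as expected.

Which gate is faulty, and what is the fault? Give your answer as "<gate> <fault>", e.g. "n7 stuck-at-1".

Fault-free values for test 1 (a=0, b=0, c=0): n1=1, n2=0, n3=1, n4=1, n5=1, n6=0, n7=1, n8=0, giving Y1=0, Y2=0. Observed Y1=0, Y2=1.
Test 1: faults giving observed Y1=0, Y2=1 are {n5 stuck-at-0, n7 stuck-at-0, n8 stuck-at-1}.
Test 2 (a=0, b=1, c=0): fault-free n1=1, n2=0, n3=1, n4=1, n5=0, n6=0, n7=1, n8=0 → Y1=0, Y2=0; observed Y1=0, Y2=0. Eliminates n7 stuck-at-0, n8 stuck-at-1.
Only n5 stuck-at-0 is consistent with every test.

n5 stuck-at-0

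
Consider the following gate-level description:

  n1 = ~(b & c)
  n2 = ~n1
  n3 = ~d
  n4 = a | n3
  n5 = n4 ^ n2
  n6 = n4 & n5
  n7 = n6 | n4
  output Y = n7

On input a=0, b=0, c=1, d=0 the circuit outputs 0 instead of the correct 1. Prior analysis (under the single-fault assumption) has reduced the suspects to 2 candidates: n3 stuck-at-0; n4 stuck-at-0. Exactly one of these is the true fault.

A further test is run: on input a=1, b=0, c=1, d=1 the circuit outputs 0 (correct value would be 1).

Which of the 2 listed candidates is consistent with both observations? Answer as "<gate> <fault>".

n4 stuck-at-0

Evaluate each candidate on input a=1, b=0, c=1, d=1:
  n3 stuck-at-0: n1=1, n2=0, n3=0 [stuck-at-0], n4=1, n5=1, n6=1, n7=1 → 1 — eliminated
  n4 stuck-at-0: n1=1, n2=0, n3=0, n4=0 [stuck-at-0], n5=0, n6=0, n7=0 → 0 — matches
Only n4 stuck-at-0 reproduces the observed 0.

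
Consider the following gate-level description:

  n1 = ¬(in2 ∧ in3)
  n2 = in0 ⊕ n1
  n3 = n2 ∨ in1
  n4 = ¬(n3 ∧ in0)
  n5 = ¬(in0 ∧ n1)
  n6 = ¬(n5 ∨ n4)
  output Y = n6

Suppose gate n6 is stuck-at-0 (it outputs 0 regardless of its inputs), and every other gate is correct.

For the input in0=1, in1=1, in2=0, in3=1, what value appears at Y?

Propagate with n6 forced: n1=1, n2=0, n3=1, n4=0, n5=0, n6=0 [stuck-at-0].
So Y = 0. (Without the fault it would be 1.)

0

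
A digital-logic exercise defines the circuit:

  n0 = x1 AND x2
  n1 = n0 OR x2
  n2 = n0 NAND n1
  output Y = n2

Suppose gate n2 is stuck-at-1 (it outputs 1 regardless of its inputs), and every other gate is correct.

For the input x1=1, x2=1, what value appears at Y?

1

Propagate with n2 forced: n0=1, n1=1, n2=1 [stuck-at-1].
So Y = 1. (Without the fault it would be 0.)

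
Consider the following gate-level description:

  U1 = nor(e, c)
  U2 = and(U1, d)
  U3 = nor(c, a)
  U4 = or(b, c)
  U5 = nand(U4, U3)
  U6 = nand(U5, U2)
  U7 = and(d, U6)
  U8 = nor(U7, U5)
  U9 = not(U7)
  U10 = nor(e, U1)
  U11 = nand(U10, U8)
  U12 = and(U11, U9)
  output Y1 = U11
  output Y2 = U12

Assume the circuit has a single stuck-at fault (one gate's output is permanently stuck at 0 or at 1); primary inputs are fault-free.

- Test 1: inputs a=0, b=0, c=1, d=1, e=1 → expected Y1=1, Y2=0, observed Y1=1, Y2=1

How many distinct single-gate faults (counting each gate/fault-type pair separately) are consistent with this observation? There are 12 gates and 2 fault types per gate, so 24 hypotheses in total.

6

Fault-free: U1=0, U2=0, U3=0, U4=1, U5=1, U6=1, U7=1, U8=0, U9=0, U10=0, U11=1, U12=0 → Y1=1, Y2=0. Observed Y1=1, Y2=1.
  U1: stuck-at-1 ✓; others ✗
  U2: stuck-at-1 ✓; others ✗
  U3: none of the 2 fault types match ✗
  U4: none of the 2 fault types match ✗
  U5: none of the 2 fault types match ✗
  U6: stuck-at-0 ✓; others ✗
  U7: stuck-at-0 ✓; others ✗
  U8: none of the 2 fault types match ✗
  U9: stuck-at-1 ✓; others ✗
  U10: none of the 2 fault types match ✗
  U11: none of the 2 fault types match ✗
  U12: stuck-at-1 ✓; others ✗
Consistent faults: {U1 stuck-at-1, U2 stuck-at-1, U6 stuck-at-0, U7 stuck-at-0, U9 stuck-at-1, U12 stuck-at-1} — 6 in all.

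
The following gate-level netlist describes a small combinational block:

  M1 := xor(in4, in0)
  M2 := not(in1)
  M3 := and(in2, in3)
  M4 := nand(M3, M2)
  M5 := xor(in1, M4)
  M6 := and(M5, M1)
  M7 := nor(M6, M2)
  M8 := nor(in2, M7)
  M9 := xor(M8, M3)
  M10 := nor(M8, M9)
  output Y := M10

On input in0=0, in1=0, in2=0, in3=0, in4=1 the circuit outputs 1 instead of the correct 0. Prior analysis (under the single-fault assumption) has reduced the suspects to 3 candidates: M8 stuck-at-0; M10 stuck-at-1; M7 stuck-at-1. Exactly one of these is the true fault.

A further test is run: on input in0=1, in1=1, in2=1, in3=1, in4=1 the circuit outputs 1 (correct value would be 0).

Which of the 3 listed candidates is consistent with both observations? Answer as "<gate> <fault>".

Evaluate each candidate on input in0=1, in1=1, in2=1, in3=1, in4=1:
  M8 stuck-at-0: M1=0, M2=0, M3=1, M4=1, M5=0, M6=0, M7=1, M8=0 [stuck-at-0], M9=1, M10=0 → 0 — eliminated
  M10 stuck-at-1: M1=0, M2=0, M3=1, M4=1, M5=0, M6=0, M7=1, M8=0, M9=1, M10=1 [stuck-at-1] → 1 — matches
  M7 stuck-at-1: M1=0, M2=0, M3=1, M4=1, M5=0, M6=0, M7=1 [stuck-at-1], M8=0, M9=1, M10=0 → 0 — eliminated
Only M10 stuck-at-1 reproduces the observed 1.

M10 stuck-at-1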